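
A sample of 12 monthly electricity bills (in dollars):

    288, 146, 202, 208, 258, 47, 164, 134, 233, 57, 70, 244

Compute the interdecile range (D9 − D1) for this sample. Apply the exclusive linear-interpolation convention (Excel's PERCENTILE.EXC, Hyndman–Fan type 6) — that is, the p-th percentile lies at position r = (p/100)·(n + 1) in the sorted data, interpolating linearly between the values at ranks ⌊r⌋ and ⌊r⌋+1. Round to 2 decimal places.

Sorted: 47, 57, 70, 134, 146, 164, 202, 208, 233, 244, 258, 288.
n = 12.
P10: r = 1.3; ranks 1–2 are 47, 57; interpolating gives 50.
P90: r = 11.7; ranks 11–12 are 258, 288; interpolating gives 279.
Difference: 279 − 50 = 229.

229.00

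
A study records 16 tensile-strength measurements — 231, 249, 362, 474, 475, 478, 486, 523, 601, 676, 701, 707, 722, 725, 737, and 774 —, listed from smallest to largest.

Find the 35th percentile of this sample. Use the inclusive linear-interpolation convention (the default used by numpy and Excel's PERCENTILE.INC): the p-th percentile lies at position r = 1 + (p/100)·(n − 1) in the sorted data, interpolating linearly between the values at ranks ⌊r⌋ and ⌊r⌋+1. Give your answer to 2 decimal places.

n = 16.
r = 1 + (35/100)·(16 − 1) = 1 + 5.25 = 6.25.
Rank 6 is 478 and rank 7 is 486.
Interpolate: 478 + 0.25·(486 − 478) = 478 + 0.25·8 = 480.

480.00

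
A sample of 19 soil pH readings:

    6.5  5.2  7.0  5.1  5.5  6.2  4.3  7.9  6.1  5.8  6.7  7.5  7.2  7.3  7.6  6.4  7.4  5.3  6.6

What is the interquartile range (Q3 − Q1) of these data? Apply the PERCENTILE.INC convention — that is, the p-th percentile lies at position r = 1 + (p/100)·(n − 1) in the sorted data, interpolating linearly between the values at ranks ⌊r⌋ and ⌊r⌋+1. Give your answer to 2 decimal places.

1.60

Sorted: 4.3, 5.1, 5.2, 5.3, 5.5, 5.8, 6.1, 6.2, 6.4, 6.5, 6.6, 6.7, 7.0, 7.2, 7.3, 7.4, 7.5, 7.6, 7.9.
n = 19.
P25: r = 5.5; ranks 5–6 are 5.5, 5.8; interpolating gives 5.65.
P75: r = 14.5; ranks 14–15 are 7.2, 7.3; interpolating gives 7.25.
Difference: 7.25 − 5.65 = 1.6.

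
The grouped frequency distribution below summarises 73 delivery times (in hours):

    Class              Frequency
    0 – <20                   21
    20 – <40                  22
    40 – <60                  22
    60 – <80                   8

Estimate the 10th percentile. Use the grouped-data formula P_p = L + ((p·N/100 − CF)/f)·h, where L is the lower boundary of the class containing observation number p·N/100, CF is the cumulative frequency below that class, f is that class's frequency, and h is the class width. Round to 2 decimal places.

N = 73; target position k = 10/100 · 73 = 7.3.
Cumulative frequencies: 21, 43, 65, 73.
Observation 7.3 falls in the class 0 – <20.
L = 0, CF = 0, f = 21, h = 20.
P10 = 0 + ((7.3 − 0)/21)·20 = 0 + 6.95238 = 6.95238.

6.95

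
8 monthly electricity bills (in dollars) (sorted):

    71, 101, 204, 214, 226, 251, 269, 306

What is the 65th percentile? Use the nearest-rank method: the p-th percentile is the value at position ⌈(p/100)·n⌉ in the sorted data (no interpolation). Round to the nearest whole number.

n = 8.
Position = ⌈65/100 · 8⌉ = ⌈5.2⌉ = 6.
The value at rank 6 is 251.

251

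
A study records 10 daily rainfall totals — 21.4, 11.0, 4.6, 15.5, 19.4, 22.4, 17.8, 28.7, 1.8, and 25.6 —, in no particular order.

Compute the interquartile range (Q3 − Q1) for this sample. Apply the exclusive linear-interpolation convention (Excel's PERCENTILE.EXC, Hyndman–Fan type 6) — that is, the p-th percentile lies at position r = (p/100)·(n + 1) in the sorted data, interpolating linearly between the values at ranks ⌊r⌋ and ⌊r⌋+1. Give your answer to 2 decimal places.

13.80

Sorted: 1.8, 4.6, 11.0, 15.5, 17.8, 19.4, 21.4, 22.4, 25.6, 28.7.
n = 10.
P25: r = 2.75; ranks 2–3 are 4.6, 11.0; interpolating gives 9.4.
P75: r = 8.25; ranks 8–9 are 22.4, 25.6; interpolating gives 23.2.
Difference: 23.2 − 9.4 = 13.8.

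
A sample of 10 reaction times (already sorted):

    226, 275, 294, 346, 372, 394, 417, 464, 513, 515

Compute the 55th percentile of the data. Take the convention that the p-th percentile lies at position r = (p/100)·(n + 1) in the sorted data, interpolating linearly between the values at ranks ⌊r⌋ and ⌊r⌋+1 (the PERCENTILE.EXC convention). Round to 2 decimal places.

n = 10.
r = (55/100)·(10 + 1) = 6.05.
Rank 6 is 394 and rank 7 is 417.
Interpolate: 394 + 0.05·(417 − 394) = 394 + 0.05·23 = 395.15.

395.15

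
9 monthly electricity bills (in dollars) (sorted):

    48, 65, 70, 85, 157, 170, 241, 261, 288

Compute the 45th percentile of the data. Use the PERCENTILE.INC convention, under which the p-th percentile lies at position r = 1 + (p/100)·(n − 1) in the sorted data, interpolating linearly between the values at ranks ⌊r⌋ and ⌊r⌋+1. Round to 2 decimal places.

n = 9.
r = 1 + (45/100)·(9 − 1) = 1 + 3.6 = 4.6.
Rank 4 is 85 and rank 5 is 157.
Interpolate: 85 + 0.6·(157 − 85) = 85 + 0.6·72 = 128.2.

128.20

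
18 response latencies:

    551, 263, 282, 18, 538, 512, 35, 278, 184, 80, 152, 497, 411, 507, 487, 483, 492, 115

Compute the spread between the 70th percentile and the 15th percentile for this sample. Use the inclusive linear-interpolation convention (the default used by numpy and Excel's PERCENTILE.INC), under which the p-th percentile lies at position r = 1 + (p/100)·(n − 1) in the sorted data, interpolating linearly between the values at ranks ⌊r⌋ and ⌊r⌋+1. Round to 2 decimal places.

392.25

Sorted: 18, 35, 80, 115, 152, 184, 263, 278, 282, 411, 483, 487, 492, 497, 507, 512, 538, 551.
n = 18.
P15: r = 3.55; ranks 3–4 are 80, 115; interpolating gives 99.25.
P70: r = 12.9; ranks 12–13 are 487, 492; interpolating gives 491.5.
Difference: 491.5 − 99.25 = 392.25.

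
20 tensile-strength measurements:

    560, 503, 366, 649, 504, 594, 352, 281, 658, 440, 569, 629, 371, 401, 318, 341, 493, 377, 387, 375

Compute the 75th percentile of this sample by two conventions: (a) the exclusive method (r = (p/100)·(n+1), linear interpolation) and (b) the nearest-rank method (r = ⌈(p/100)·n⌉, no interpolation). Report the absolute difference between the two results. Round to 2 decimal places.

Sorted: 281, 318, 341, 352, 366, 371, 375, 377, 387, 401, 440, 493, 503, 504, 560, 569, 594, 629, 649, 658.
n = 20.
(a) r = 15.75; between ranks 15 (560) and 16 (569): 566.75.
(b) the nearest-rank method: rank 15 → 560.
|566.75 − 560| = 6.75.

6.75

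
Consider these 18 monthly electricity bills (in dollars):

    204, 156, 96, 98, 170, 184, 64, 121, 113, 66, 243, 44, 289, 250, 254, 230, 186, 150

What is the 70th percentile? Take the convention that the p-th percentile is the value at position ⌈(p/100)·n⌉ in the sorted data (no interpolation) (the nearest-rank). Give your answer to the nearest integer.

204

Sorted: 44, 64, 66, 96, 98, 113, 121, 150, 156, 170, 184, 186, 204, 230, 243, 250, 254, 289.
n = 18.
Position = ⌈70/100 · 18⌉ = ⌈12.6⌉ = 13.
The value at rank 13 is 204.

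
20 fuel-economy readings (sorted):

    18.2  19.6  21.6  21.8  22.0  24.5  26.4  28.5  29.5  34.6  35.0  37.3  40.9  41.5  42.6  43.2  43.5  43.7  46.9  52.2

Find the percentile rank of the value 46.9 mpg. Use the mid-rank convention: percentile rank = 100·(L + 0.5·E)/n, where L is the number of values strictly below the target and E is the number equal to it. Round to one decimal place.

92.5

Count below 46.9: L = 18; count equal: E = 1; n = 20.
Percentile rank = 100·(18 + 0.5·1)/20 = 100·18.5/20 = 92.5.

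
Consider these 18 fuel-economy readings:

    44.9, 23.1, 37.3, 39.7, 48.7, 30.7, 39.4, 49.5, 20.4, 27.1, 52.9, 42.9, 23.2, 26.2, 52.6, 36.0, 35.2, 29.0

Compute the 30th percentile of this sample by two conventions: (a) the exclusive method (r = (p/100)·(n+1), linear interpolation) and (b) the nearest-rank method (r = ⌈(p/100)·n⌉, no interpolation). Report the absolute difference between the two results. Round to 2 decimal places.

0.57

Sorted: 20.4, 23.1, 23.2, 26.2, 27.1, 29.0, 30.7, 35.2, 36.0, 37.3, 39.4, 39.7, 42.9, 44.9, 48.7, 49.5, 52.6, 52.9.
n = 18.
(a) r = 5.7; between ranks 5 (27.1) and 6 (29.0): 28.43.
(b) the nearest-rank method: rank 6 → 29.
|28.43 − 29| = 0.57.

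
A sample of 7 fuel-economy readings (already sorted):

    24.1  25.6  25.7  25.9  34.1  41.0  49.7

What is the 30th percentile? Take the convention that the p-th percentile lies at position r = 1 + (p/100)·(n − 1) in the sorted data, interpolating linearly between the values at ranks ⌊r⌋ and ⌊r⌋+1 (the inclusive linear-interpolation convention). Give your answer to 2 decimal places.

25.68

n = 7.
r = 1 + (30/100)·(7 − 1) = 1 + 1.8 = 2.8.
Rank 2 is 25.6 and rank 3 is 25.7.
Interpolate: 25.6 + 0.8·(25.7 − 25.6) = 25.6 + 0.8·0.1 = 25.68.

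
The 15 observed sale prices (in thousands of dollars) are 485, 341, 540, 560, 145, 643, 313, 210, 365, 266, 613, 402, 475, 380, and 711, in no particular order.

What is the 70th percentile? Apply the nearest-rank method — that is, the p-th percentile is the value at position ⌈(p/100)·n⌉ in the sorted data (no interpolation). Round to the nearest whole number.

540

Sorted: 145, 210, 266, 313, 341, 365, 380, 402, 475, 485, 540, 560, 613, 643, 711.
n = 15.
Position = ⌈70/100 · 15⌉ = ⌈10.5⌉ = 11.
The value at rank 11 is 540.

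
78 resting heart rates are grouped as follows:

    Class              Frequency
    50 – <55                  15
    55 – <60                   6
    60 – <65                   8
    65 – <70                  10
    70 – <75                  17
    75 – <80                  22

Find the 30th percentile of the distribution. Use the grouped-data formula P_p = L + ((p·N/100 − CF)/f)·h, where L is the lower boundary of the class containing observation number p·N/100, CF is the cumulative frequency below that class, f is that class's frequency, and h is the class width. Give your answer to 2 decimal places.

N = 78; target position k = 30/100 · 78 = 23.4.
Cumulative frequencies: 15, 21, 29, 39, 56, 78.
Observation 23.4 falls in the class 60 – <65.
L = 60, CF = 21, f = 8, h = 5.
P30 = 60 + ((23.4 − 21)/8)·5 = 60 + 1.5 = 61.5.

61.50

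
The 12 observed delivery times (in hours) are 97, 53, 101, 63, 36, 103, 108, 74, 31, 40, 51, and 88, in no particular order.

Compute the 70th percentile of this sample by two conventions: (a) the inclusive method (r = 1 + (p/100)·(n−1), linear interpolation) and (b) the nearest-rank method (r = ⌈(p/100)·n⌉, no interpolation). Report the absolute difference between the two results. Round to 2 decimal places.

2.70

Sorted: 31, 36, 40, 51, 53, 63, 74, 88, 97, 101, 103, 108.
n = 12.
(a) r = 8.7; between ranks 8 (88) and 9 (97): 94.3.
(b) the nearest-rank method: rank 9 → 97.
|94.3 − 97| = 2.7.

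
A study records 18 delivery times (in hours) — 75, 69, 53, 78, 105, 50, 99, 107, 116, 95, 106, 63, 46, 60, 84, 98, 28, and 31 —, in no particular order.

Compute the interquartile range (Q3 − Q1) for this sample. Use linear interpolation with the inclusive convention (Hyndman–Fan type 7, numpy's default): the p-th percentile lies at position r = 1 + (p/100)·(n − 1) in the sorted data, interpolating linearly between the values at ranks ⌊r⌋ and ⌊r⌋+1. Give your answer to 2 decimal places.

Sorted: 28, 31, 46, 50, 53, 60, 63, 69, 75, 78, 84, 95, 98, 99, 105, 106, 107, 116.
n = 18.
P25: r = 5.25; ranks 5–6 are 53, 60; interpolating gives 54.75.
P75: r = 13.75; ranks 13–14 are 98, 99; interpolating gives 98.75.
Difference: 98.75 − 54.75 = 44.

44.00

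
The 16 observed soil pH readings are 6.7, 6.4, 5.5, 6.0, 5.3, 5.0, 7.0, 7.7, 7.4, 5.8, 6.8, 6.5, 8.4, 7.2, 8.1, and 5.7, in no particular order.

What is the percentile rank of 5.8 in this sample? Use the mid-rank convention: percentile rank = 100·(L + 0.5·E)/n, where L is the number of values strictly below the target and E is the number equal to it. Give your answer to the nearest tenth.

28.1

Sorted: 5.0, 5.3, 5.5, 5.7, 5.8, 6.0, 6.4, 6.5, 6.7, 6.8, 7.0, 7.2, 7.4, 7.7, 8.1, 8.4.
Count below 5.8: L = 4; count equal: E = 1; n = 16.
Percentile rank = 100·(4 + 0.5·1)/16 = 100·4.5/16 = 28.12.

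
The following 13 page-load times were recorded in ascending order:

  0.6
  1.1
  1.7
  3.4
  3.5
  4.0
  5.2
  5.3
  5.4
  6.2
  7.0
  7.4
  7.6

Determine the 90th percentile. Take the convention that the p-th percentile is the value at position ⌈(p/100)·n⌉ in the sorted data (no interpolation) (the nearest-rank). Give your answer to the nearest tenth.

n = 13.
Position = ⌈90/100 · 13⌉ = ⌈11.7⌉ = 12.
The value at rank 12 is 7.4.

7.4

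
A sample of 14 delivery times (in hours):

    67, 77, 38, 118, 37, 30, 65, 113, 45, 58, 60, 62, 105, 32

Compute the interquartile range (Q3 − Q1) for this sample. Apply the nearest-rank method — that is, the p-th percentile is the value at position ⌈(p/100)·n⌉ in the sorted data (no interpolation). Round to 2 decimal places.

Sorted: 30, 32, 37, 38, 45, 58, 60, 62, 65, 67, 77, 105, 113, 118.
n = 14.
P25: rank ⌈25/100·14⌉ = 4 → 38.
P75: rank ⌈75/100·14⌉ = 11 → 77.
Difference: 77 − 38 = 39.

39.00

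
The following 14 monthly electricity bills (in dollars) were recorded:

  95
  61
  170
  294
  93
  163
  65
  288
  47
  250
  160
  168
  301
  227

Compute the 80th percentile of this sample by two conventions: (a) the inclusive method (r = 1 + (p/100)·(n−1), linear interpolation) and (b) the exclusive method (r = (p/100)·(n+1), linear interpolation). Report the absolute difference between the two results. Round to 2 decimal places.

Sorted: 47, 61, 65, 93, 95, 160, 163, 168, 170, 227, 250, 288, 294, 301.
n = 14.
(a) r = 11.4; between ranks 11 (250) and 12 (288): 265.2.
(b) r = 12 → value at rank 12 = 288.
|265.2 − 288| = 22.8.

22.80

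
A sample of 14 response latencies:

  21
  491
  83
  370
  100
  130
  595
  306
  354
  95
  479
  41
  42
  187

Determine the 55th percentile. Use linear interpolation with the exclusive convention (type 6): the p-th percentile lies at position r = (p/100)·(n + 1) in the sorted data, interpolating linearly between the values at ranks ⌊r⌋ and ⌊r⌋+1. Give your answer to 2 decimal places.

216.75

Sorted: 21, 41, 42, 83, 95, 100, 130, 187, 306, 354, 370, 479, 491, 595.
n = 14.
r = (55/100)·(14 + 1) = 8.25.
Rank 8 is 187 and rank 9 is 306.
Interpolate: 187 + 0.25·(306 − 187) = 187 + 0.25·119 = 216.75.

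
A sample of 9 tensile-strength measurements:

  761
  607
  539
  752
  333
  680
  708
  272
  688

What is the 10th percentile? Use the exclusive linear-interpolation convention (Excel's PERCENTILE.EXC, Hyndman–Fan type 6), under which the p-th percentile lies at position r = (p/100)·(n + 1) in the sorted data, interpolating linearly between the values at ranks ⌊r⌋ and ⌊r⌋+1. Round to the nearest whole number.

Sorted: 272, 333, 539, 607, 680, 688, 708, 752, 761.
n = 9.
r = (10/100)·(9 + 1) = 1.
r is an integer, so P10 is the value at rank 1: 272.

272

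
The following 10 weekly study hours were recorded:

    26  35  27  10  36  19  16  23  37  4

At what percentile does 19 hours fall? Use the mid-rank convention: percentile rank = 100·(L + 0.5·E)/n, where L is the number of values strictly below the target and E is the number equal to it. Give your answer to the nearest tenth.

35.0

Sorted: 4, 10, 16, 19, 23, 26, 27, 35, 36, 37.
Count below 19: L = 3; count equal: E = 1; n = 10.
Percentile rank = 100·(3 + 0.5·1)/10 = 100·3.5/10 = 35.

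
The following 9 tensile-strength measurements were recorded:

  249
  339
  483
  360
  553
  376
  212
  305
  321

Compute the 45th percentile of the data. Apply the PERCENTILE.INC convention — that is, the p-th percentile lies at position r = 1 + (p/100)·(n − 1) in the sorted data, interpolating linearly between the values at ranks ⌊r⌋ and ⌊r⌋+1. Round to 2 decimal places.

331.80

Sorted: 212, 249, 305, 321, 339, 360, 376, 483, 553.
n = 9.
r = 1 + (45/100)·(9 − 1) = 1 + 3.6 = 4.6.
Rank 4 is 321 and rank 5 is 339.
Interpolate: 321 + 0.6·(339 − 321) = 321 + 0.6·18 = 331.8.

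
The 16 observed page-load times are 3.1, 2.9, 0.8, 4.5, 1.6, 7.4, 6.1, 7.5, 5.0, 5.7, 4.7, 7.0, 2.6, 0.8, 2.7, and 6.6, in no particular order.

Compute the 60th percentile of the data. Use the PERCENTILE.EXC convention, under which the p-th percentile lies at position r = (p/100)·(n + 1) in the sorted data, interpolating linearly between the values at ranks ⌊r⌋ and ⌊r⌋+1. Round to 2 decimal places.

5.14

Sorted: 0.8, 0.8, 1.6, 2.6, 2.7, 2.9, 3.1, 4.5, 4.7, 5.0, 5.7, 6.1, 6.6, 7.0, 7.4, 7.5.
n = 16.
r = (60/100)·(16 + 1) = 10.2.
Rank 10 is 5.0 and rank 11 is 5.7.
Interpolate: 5.0 + 0.2·(5.7 − 5.0) = 5.0 + 0.2·0.7 = 5.14.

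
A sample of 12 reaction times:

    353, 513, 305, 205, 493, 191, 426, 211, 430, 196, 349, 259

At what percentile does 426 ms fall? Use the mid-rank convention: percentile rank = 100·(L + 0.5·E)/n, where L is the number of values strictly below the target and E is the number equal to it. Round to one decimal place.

Sorted: 191, 196, 205, 211, 259, 305, 349, 353, 426, 430, 493, 513.
Count below 426: L = 8; count equal: E = 1; n = 12.
Percentile rank = 100·(8 + 0.5·1)/12 = 100·8.5/12 = 70.83.

70.8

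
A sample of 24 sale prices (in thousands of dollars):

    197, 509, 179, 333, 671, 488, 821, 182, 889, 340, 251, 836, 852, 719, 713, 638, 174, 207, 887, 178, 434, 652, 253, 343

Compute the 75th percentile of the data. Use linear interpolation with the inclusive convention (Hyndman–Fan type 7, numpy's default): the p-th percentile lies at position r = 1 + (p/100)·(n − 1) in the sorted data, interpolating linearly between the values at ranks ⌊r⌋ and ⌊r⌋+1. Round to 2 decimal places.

Sorted: 174, 178, 179, 182, 197, 207, 251, 253, 333, 340, 343, 434, 488, 509, 638, 652, 671, 713, 719, 821, 836, 852, 887, 889.
n = 24.
r = 1 + (75/100)·(24 − 1) = 1 + 17.25 = 18.25.
Rank 18 is 713 and rank 19 is 719.
Interpolate: 713 + 0.25·(719 − 713) = 713 + 0.25·6 = 714.5.

714.50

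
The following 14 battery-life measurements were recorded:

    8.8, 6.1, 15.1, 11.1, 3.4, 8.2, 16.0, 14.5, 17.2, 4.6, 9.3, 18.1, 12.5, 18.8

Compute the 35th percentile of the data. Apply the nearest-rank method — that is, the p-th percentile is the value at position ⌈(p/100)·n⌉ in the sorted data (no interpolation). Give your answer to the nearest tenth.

8.8

Sorted: 3.4, 4.6, 6.1, 8.2, 8.8, 9.3, 11.1, 12.5, 14.5, 15.1, 16.0, 17.2, 18.1, 18.8.
n = 14.
Position = ⌈35/100 · 14⌉ = ⌈4.9⌉ = 5.
The value at rank 5 is 8.8.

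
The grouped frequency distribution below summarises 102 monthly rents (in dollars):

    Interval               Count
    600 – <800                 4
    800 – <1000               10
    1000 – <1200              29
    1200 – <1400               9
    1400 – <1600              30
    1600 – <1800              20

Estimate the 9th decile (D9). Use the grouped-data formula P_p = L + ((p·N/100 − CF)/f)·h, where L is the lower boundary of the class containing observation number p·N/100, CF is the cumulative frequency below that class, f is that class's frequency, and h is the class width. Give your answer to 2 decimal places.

N = 102; target position k = 90/100 · 102 = 91.8.
Cumulative frequencies: 4, 14, 43, 52, 82, 102.
Observation 91.8 falls in the class 1600 – <1800.
L = 1600, CF = 82, f = 20, h = 200.
P90 = 1600 + ((91.8 − 82)/20)·200 = 1600 + 98 = 1698.

1698.00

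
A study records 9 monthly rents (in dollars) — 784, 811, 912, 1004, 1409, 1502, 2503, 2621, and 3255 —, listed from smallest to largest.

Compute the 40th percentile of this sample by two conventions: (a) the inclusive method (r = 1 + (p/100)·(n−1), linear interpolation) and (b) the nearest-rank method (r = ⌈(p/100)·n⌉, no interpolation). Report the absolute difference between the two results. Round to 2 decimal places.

81.00

n = 9.
(a) r = 4.2; between ranks 4 (1004) and 5 (1409): 1085.
(b) the nearest-rank method: rank 4 → 1004.
|1085 − 1004| = 81.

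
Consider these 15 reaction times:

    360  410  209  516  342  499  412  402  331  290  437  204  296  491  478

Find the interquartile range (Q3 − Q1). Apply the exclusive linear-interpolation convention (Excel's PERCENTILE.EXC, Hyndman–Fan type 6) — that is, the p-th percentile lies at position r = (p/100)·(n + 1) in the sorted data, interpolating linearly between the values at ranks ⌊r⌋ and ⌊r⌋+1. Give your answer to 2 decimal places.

Sorted: 204, 209, 290, 296, 331, 342, 360, 402, 410, 412, 437, 478, 491, 499, 516.
n = 15.
P25: r = 4 (integer) → 296.
P75: r = 12 (integer) → 478.
Difference: 478 − 296 = 182.

182.00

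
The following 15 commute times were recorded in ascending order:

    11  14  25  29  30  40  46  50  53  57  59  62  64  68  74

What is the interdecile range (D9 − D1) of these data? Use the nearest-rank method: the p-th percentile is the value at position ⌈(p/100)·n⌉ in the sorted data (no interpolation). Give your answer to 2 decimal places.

n = 15.
P10: rank ⌈10/100·15⌉ = 2 → 14.
P90: rank ⌈90/100·15⌉ = 14 → 68.
Difference: 68 − 14 = 54.

54.00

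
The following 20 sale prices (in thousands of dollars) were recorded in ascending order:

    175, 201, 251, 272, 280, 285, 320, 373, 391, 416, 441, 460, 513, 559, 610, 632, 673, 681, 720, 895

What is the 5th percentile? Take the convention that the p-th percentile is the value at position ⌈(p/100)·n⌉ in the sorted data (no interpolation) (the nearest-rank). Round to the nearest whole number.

175

n = 20.
Position = ⌈5/100 · 20⌉ = ⌈1⌉ = 1.
The value at rank 1 is 175.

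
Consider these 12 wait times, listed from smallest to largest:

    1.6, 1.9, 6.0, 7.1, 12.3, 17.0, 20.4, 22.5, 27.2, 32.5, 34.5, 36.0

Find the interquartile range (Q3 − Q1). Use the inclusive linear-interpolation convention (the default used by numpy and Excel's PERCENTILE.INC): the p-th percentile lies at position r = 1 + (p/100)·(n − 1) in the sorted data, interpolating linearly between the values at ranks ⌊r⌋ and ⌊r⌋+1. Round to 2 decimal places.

n = 12.
P25: r = 3.75; ranks 3–4 are 6.0, 7.1; interpolating gives 6.825.
P75: r = 9.25; ranks 9–10 are 27.2, 32.5; interpolating gives 28.525.
Difference: 28.525 − 6.825 = 21.7.

21.70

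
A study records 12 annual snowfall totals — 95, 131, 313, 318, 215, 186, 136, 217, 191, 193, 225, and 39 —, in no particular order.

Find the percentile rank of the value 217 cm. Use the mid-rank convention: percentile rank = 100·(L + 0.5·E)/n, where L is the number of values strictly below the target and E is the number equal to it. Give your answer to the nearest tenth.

70.8

Sorted: 39, 95, 131, 136, 186, 191, 193, 215, 217, 225, 313, 318.
Count below 217: L = 8; count equal: E = 1; n = 12.
Percentile rank = 100·(8 + 0.5·1)/12 = 100·8.5/12 = 70.83.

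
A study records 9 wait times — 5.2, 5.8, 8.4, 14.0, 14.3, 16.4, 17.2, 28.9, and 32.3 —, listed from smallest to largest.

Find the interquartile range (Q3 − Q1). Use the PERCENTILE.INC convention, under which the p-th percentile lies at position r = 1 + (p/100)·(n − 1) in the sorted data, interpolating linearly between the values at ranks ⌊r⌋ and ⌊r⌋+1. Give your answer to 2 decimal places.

8.80

n = 9.
P25: r = 3 (integer) → 8.4.
P75: r = 7 (integer) → 17.2.
Difference: 17.2 − 8.4 = 8.8.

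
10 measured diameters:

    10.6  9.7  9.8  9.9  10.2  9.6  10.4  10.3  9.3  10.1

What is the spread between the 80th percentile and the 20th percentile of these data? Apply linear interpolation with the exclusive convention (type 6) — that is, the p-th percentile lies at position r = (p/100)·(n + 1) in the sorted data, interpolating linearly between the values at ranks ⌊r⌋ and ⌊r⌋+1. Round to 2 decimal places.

Sorted: 9.3, 9.6, 9.7, 9.8, 9.9, 10.1, 10.2, 10.3, 10.4, 10.6.
n = 10.
P20: r = 2.2; ranks 2–3 are 9.6, 9.7; interpolating gives 9.62.
P80: r = 8.8; ranks 8–9 are 10.3, 10.4; interpolating gives 10.38.
Difference: 10.38 − 9.62 = 0.76.

0.76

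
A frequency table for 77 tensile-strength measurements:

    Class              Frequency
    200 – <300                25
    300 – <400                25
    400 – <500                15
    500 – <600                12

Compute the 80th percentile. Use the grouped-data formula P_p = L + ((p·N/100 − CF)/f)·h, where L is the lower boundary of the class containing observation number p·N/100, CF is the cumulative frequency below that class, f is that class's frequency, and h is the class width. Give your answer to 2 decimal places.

N = 77; target position k = 80/100 · 77 = 61.6.
Cumulative frequencies: 25, 50, 65, 77.
Observation 61.6 falls in the class 400 – <500.
L = 400, CF = 50, f = 15, h = 100.
P80 = 400 + ((61.6 − 50)/15)·100 = 400 + 77.3333 = 477.333.

477.33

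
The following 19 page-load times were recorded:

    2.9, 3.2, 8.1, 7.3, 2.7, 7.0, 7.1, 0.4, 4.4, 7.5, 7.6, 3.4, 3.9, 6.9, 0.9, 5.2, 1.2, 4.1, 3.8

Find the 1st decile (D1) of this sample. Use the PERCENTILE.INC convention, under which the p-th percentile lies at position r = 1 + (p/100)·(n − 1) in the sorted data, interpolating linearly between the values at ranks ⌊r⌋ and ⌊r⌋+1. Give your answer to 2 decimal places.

Sorted: 0.4, 0.9, 1.2, 2.7, 2.9, 3.2, 3.4, 3.8, 3.9, 4.1, 4.4, 5.2, 6.9, 7.0, 7.1, 7.3, 7.5, 7.6, 8.1.
n = 19.
r = 1 + (10/100)·(19 − 1) = 1 + 1.8 = 2.8.
Rank 2 is 0.9 and rank 3 is 1.2.
Interpolate: 0.9 + 0.8·(1.2 − 0.9) = 0.9 + 0.8·0.3 = 1.14.

1.14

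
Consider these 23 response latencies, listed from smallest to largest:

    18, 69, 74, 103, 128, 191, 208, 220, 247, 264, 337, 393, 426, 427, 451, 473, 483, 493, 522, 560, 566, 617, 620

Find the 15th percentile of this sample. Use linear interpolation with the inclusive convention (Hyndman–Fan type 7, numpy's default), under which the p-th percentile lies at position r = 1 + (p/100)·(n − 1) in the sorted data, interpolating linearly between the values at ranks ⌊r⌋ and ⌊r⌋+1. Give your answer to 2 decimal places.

110.50

n = 23.
r = 1 + (15/100)·(23 − 1) = 1 + 3.3 = 4.3.
Rank 4 is 103 and rank 5 is 128.
Interpolate: 103 + 0.3·(128 − 103) = 103 + 0.3·25 = 110.5.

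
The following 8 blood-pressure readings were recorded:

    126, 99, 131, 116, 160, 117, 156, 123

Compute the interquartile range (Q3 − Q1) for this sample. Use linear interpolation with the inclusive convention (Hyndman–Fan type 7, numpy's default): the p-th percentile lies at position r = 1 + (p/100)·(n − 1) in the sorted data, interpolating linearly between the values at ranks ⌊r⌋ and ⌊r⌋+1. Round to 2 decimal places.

Sorted: 99, 116, 117, 123, 126, 131, 156, 160.
n = 8.
P25: r = 2.75; ranks 2–3 are 116, 117; interpolating gives 116.75.
P75: r = 6.25; ranks 6–7 are 131, 156; interpolating gives 137.25.
Difference: 137.25 − 116.75 = 20.5.

20.50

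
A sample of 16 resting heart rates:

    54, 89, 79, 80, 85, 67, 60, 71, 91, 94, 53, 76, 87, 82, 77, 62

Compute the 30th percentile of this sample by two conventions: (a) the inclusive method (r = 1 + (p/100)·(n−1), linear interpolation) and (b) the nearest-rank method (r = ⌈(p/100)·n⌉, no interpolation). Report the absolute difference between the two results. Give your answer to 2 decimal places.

2.00

Sorted: 53, 54, 60, 62, 67, 71, 76, 77, 79, 80, 82, 85, 87, 89, 91, 94.
n = 16.
(a) r = 5.5; between ranks 5 (67) and 6 (71): 69.
(b) the nearest-rank method: rank 5 → 67.
|69 − 67| = 2.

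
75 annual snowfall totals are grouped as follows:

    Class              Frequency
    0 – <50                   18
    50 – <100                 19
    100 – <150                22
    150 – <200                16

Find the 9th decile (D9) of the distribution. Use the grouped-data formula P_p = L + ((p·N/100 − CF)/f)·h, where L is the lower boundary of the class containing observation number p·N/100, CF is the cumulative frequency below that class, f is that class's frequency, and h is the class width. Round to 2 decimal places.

176.56

N = 75; target position k = 90/100 · 75 = 67.5.
Cumulative frequencies: 18, 37, 59, 75.
Observation 67.5 falls in the class 150 – <200.
L = 150, CF = 59, f = 16, h = 50.
P90 = 150 + ((67.5 − 59)/16)·50 = 150 + 26.5625 = 176.562.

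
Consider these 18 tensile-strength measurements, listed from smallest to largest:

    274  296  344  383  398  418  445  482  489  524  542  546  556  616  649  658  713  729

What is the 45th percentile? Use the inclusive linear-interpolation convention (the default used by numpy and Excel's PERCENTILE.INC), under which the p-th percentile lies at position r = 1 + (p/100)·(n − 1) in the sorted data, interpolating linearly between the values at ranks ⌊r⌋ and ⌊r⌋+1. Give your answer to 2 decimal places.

n = 18.
r = 1 + (45/100)·(18 − 1) = 1 + 7.65 = 8.65.
Rank 8 is 482 and rank 9 is 489.
Interpolate: 482 + 0.65·(489 − 482) = 482 + 0.65·7 = 486.55.

486.55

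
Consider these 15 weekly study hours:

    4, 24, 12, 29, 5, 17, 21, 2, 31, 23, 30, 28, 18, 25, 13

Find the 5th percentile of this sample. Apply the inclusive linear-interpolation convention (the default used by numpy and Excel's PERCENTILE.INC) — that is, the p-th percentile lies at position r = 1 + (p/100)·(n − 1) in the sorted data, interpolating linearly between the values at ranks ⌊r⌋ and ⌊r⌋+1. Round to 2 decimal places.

3.40

Sorted: 2, 4, 5, 12, 13, 17, 18, 21, 23, 24, 25, 28, 29, 30, 31.
n = 15.
r = 1 + (5/100)·(15 − 1) = 1 + 0.7 = 1.7.
Rank 1 is 2 and rank 2 is 4.
Interpolate: 2 + 0.7·(4 − 2) = 2 + 0.7·2 = 3.4.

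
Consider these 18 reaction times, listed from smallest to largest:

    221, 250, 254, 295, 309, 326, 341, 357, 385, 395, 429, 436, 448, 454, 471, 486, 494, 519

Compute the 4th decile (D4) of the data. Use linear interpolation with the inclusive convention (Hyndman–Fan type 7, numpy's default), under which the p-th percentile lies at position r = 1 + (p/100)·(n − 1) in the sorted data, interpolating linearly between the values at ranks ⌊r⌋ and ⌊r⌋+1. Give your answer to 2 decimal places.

353.80

n = 18.
r = 1 + (40/100)·(18 − 1) = 1 + 6.8 = 7.8.
Rank 7 is 341 and rank 8 is 357.
Interpolate: 341 + 0.8·(357 − 341) = 341 + 0.8·16 = 353.8.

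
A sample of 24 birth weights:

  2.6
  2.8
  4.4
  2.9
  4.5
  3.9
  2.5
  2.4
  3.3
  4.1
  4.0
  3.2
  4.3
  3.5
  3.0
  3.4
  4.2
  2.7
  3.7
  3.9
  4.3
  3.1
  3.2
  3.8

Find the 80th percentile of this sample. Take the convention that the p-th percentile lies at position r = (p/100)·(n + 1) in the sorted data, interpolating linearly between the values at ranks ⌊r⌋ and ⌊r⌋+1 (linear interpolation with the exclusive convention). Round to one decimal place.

Sorted: 2.4, 2.5, 2.6, 2.7, 2.8, 2.9, 3.0, 3.1, 3.2, 3.2, 3.3, 3.4, 3.5, 3.7, 3.8, 3.9, 3.9, 4.0, 4.1, 4.2, 4.3, 4.3, 4.4, 4.5.
n = 24.
r = (80/100)·(24 + 1) = 20.
r is an integer, so P80 is the value at rank 20: 4.2.

4.2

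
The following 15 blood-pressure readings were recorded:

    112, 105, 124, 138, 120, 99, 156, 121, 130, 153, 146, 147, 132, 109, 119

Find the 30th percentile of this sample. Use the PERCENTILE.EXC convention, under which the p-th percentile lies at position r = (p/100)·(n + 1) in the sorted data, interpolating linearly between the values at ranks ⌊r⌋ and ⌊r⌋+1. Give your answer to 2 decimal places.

Sorted: 99, 105, 109, 112, 119, 120, 121, 124, 130, 132, 138, 146, 147, 153, 156.
n = 15.
r = (30/100)·(15 + 1) = 4.8.
Rank 4 is 112 and rank 5 is 119.
Interpolate: 112 + 0.8·(119 − 112) = 112 + 0.8·7 = 117.6.

117.60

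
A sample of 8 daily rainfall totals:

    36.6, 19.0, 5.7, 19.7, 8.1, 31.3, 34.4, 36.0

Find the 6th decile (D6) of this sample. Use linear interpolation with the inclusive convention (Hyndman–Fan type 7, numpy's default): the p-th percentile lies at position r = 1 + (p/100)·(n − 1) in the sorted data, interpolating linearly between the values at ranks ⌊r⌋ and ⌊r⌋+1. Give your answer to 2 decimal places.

31.92

Sorted: 5.7, 8.1, 19.0, 19.7, 31.3, 34.4, 36.0, 36.6.
n = 8.
r = 1 + (60/100)·(8 − 1) = 1 + 4.2 = 5.2.
Rank 5 is 31.3 and rank 6 is 34.4.
Interpolate: 31.3 + 0.2·(34.4 − 31.3) = 31.3 + 0.2·3.1 = 31.92.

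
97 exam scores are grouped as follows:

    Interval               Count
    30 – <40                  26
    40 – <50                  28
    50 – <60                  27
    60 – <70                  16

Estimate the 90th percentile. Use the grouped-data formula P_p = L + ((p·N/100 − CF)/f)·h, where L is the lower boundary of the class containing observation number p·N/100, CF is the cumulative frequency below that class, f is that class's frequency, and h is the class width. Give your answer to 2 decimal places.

63.94

N = 97; target position k = 90/100 · 97 = 87.3.
Cumulative frequencies: 26, 54, 81, 97.
Observation 87.3 falls in the class 60 – <70.
L = 60, CF = 81, f = 16, h = 10.
P90 = 60 + ((87.3 − 81)/16)·10 = 60 + 3.9375 = 63.9375.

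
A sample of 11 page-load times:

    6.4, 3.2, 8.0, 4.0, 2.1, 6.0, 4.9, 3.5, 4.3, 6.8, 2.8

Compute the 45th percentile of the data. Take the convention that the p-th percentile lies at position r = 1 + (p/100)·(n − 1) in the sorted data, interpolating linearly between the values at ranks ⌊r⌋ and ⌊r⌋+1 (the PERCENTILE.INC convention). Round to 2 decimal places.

Sorted: 2.1, 2.8, 3.2, 3.5, 4.0, 4.3, 4.9, 6.0, 6.4, 6.8, 8.0.
n = 11.
r = 1 + (45/100)·(11 − 1) = 1 + 4.5 = 5.5.
Rank 5 is 4.0 and rank 6 is 4.3.
Interpolate: 4.0 + 0.5·(4.3 − 4.0) = 4.0 + 0.5·0.3 = 4.15.

4.15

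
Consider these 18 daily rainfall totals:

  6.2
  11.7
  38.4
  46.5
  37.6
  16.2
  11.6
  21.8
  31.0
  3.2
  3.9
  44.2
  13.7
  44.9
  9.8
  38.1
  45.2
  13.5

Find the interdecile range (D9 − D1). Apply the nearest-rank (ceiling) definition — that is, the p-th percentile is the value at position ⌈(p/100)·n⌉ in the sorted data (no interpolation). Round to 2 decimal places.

Sorted: 3.2, 3.9, 6.2, 9.8, 11.6, 11.7, 13.5, 13.7, 16.2, 21.8, 31.0, 37.6, 38.1, 38.4, 44.2, 44.9, 45.2, 46.5.
n = 18.
P10: rank ⌈10/100·18⌉ = 2 → 3.9.
P90: rank ⌈90/100·18⌉ = 17 → 45.2.
Difference: 45.2 − 3.9 = 41.3.

41.30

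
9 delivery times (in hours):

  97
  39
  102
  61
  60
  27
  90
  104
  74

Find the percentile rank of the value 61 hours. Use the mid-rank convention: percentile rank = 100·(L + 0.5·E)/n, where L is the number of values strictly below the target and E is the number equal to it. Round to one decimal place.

38.9

Sorted: 27, 39, 60, 61, 74, 90, 97, 102, 104.
Count below 61: L = 3; count equal: E = 1; n = 9.
Percentile rank = 100·(3 + 0.5·1)/9 = 100·3.5/9 = 38.89.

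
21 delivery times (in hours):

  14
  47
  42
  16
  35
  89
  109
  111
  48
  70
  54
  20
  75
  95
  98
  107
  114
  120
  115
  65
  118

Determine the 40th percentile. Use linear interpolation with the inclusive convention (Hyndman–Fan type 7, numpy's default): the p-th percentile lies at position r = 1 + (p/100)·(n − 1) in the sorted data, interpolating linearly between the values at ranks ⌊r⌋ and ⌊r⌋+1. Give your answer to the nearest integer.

65

Sorted: 14, 16, 20, 35, 42, 47, 48, 54, 65, 70, 75, 89, 95, 98, 107, 109, 111, 114, 115, 118, 120.
n = 21.
r = 1 + (40/100)·(21 − 1) = 1 + 8 = 9.
r is an integer, so P40 is the value at rank 9: 65.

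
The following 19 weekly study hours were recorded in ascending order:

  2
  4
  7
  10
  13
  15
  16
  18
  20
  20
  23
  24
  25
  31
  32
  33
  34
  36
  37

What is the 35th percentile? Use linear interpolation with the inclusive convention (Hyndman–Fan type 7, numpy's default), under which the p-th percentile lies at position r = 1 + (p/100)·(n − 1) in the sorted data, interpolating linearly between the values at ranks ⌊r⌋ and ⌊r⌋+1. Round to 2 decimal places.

16.60

n = 19.
r = 1 + (35/100)·(19 − 1) = 1 + 6.3 = 7.3.
Rank 7 is 16 and rank 8 is 18.
Interpolate: 16 + 0.3·(18 − 16) = 16 + 0.3·2 = 16.6.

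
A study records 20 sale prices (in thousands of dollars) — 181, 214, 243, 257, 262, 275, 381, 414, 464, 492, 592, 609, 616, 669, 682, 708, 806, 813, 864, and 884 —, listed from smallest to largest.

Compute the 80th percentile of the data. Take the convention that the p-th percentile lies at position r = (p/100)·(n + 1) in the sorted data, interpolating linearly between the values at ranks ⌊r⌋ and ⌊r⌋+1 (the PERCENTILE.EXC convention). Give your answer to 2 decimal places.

786.40

n = 20.
r = (80/100)·(20 + 1) = 16.8.
Rank 16 is 708 and rank 17 is 806.
Interpolate: 708 + 0.8·(806 − 708) = 708 + 0.8·98 = 786.4.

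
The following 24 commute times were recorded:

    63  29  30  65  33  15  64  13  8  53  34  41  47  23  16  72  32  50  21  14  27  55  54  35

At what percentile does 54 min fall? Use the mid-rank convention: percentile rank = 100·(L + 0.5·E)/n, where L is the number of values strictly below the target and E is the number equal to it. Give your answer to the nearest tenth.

77.1

Sorted: 8, 13, 14, 15, 16, 21, 23, 27, 29, 30, 32, 33, 34, 35, 41, 47, 50, 53, 54, 55, 63, 64, 65, 72.
Count below 54: L = 18; count equal: E = 1; n = 24.
Percentile rank = 100·(18 + 0.5·1)/24 = 100·18.5/24 = 77.08.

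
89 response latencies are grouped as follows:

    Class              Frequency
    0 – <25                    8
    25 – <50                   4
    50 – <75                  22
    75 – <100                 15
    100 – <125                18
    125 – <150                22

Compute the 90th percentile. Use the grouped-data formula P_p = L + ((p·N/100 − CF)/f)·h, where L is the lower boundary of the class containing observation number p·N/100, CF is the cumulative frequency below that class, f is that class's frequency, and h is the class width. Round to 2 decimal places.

139.89

N = 89; target position k = 90/100 · 89 = 80.1.
Cumulative frequencies: 8, 12, 34, 49, 67, 89.
Observation 80.1 falls in the class 125 – <150.
L = 125, CF = 67, f = 22, h = 25.
P90 = 125 + ((80.1 − 67)/22)·25 = 125 + 14.8864 = 139.886.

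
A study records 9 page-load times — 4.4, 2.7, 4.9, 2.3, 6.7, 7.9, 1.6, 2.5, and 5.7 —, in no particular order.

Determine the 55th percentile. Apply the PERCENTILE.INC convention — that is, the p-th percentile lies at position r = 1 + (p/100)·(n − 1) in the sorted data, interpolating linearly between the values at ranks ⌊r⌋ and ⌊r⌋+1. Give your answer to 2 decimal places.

Sorted: 1.6, 2.3, 2.5, 2.7, 4.4, 4.9, 5.7, 6.7, 7.9.
n = 9.
r = 1 + (55/100)·(9 − 1) = 1 + 4.4 = 5.4.
Rank 5 is 4.4 and rank 6 is 4.9.
Interpolate: 4.4 + 0.4·(4.9 − 4.4) = 4.4 + 0.4·0.5 = 4.6.

4.60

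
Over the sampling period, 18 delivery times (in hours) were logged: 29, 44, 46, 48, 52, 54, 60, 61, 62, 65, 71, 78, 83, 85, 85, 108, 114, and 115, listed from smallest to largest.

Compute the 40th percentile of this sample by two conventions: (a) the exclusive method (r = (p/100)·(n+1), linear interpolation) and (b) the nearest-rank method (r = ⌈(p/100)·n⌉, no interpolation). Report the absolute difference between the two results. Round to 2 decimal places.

0.40

n = 18.
(a) r = 7.6; between ranks 7 (60) and 8 (61): 60.6.
(b) the nearest-rank method: rank 8 → 61.
|60.6 − 61| = 0.4.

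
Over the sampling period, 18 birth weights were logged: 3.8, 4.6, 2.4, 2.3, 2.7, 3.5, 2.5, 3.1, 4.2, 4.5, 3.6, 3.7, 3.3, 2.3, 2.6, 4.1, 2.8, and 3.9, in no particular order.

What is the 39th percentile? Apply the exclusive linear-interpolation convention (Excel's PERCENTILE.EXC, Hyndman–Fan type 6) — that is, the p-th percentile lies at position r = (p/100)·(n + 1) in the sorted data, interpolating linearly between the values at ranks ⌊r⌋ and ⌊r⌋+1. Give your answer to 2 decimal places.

Sorted: 2.3, 2.3, 2.4, 2.5, 2.6, 2.7, 2.8, 3.1, 3.3, 3.5, 3.6, 3.7, 3.8, 3.9, 4.1, 4.2, 4.5, 4.6.
n = 18.
r = (39/100)·(18 + 1) = 7.41.
Rank 7 is 2.8 and rank 8 is 3.1.
Interpolate: 2.8 + 0.41·(3.1 − 2.8) = 2.8 + 0.41·0.3 = 2.923.

2.92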